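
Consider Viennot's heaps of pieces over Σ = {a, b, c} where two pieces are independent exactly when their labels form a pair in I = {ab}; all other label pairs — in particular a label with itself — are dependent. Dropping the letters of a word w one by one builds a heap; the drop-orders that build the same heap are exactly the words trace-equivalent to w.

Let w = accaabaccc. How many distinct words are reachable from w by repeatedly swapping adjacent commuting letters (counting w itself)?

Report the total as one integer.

piece 0:a — minimal
piece 1:c rests on {0:a}
piece 2:c rests on {1:c}
piece 3:a rests on {2:c}
piece 4:a rests on {3:a}
piece 5:b rests on {2:c}
piece 6:a rests on {4:a}
piece 7:c rests on {5:b, 6:a}
piece 8:c rests on {7:c}
piece 9:c rests on {8:c}
minimal pieces: {0:a}
ways to finish when only these pieces remain (= sum over removing one remaining piece with nothing left below it):
  1 left: {9}→1
  2 left: {8,9}→1
  3 left: {7,8,9}→1
  4 left: {5,7,8,9}→1  {6,7,8,9}→1
  5 left: {4,6,7,8,9}→1  {5,6,7,8,9}→2
  6 left: {3,4,6,7,8,9}→1  {4,5,6,7,8,9}→3
  7 left: {3,4,5,6,7,8,9}→4
  8 left: {2,3,4,5,6,7,8,9}→4
  placing 0:a first → 4 extensions

4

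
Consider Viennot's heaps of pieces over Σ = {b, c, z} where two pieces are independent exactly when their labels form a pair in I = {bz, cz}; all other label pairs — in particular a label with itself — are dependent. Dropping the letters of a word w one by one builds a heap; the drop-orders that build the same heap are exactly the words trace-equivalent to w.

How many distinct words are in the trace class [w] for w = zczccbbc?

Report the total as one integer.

0(z) covers ∅
1(c) covers ∅
2(z) covers 0:z
3(c) covers 1:c
4(c) covers 3:c
5(b) covers 4:c
6(b) covers 5:b
7(c) covers 6:b
floor of heap: 0:z, 1:c
completions by unplaced set U, small U first (add the entries for U minus each lowest piece of U):
  |U|=1: {2}:1  {7}:1
  |U|=2: {0,2}:1  {2,7}:2  {6,7}:1
  |U|=3: {0,2,7}:3  {2,6,7}:3  {5,6,7}:1
  |U|=4: {0,2,6,7}:6  {2,5,6,7}:4  {4,5,6,7}:1
  |U|=5: {0,2,5,6,7}:10  {2,4,5,6,7}:5  {3,4,5,6,7}:1
  |U|=6: {0,2,4,5,6,7}:15  {1,3,4,5,6,7}:1  {2,3,4,5,6,7}:6
  start at 0(z): 7
  start at 1(c): 21
sum over floor = 28

28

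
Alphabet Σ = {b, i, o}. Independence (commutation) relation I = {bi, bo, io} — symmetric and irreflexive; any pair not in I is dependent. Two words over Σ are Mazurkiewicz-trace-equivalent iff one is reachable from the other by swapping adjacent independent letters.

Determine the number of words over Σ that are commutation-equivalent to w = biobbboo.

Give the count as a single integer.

0(b) covers ∅
1(i) covers ∅
2(o) covers ∅
3(b) covers 0:b
4(b) covers 3:b
5(b) covers 4:b
6(o) covers 2:o
7(o) covers 6:o
floor of heap: 0:b, 1:i, 2:o
completions by unplaced set U, small U first (add the entries for U minus each lowest piece of U):
  |U|=1: {1}:1  {5}:1  {7}:1
  |U|=2: {1,5}:2  {1,7}:2  {4,5}:1  {5,7}:2  {6,7}:1
  |U|=3: {1,4,5}:3  {1,5,7}:6  {1,6,7}:3  {2,6,7}:1  {3,4,5}:1  {4,5,7}:3  {5,6,7}:3
  |U|=4: {0,3,4,5}:1  {1,2,6,7}:4  {1,3,4,5}:4  {1,4,5,7}:12  {1,5,6,7}:12  {2,5,6,7}:4  {3,4,5,7}:4  {4,5,6,7}:6
  |U|=5: {0,1,3,4,5}:5  {0,3,4,5,7}:5  {1,2,5,6,7}:20  {1,3,4,5,7}:20  {1,4,5,6,7}:30  {2,4,5,6,7}:10  {3,4,5,6,7}:10
  |U|=6: {0,1,3,4,5,7}:30  {0,3,4,5,6,7}:15  {1,2,4,5,6,7}:60  {1,3,4,5,6,7}:60  {2,3,4,5,6,7}:20
  start at 0(b): 140
  start at 1(i): 35
  start at 2(o): 105
sum over floor = 280

280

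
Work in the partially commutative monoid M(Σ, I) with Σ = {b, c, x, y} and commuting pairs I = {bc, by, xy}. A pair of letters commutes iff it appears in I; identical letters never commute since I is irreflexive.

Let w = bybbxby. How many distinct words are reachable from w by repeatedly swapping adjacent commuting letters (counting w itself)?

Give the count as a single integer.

21

piece 0:b — minimal
piece 1:y — minimal
piece 2:b rests on {0:b}
piece 3:b rests on {2:b}
piece 4:x rests on {3:b}
piece 5:b rests on {4:x}
piece 6:y rests on {1:y}
minimal pieces: {0:b, 1:y}
ways to finish when only these pieces remain (= sum over removing one remaining piece with nothing left below it):
  1 left: {5}→1  {6}→1
  2 left: {1,6}→1  {4,5}→1  {5,6}→2
  3 left: {1,5,6}→3  {3,4,5}→1  {4,5,6}→3
  4 left: {1,4,5,6}→6  {2,3,4,5}→1  {3,4,5,6}→4
  5 left: {0,2,3,4,5}→1  {1,3,4,5,6}→10  {2,3,4,5,6}→5
  placing 0:b first → 15 extensions
  placing 1:y first → 6 extensions
total linear extensions = 21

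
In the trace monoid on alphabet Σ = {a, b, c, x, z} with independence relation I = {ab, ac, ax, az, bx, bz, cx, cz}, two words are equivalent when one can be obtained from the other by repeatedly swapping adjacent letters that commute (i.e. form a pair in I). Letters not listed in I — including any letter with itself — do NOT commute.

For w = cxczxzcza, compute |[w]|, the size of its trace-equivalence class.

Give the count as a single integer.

0(c) covers ∅
1(x) covers ∅
2(c) covers 0:c
3(z) covers 1:x
4(x) covers 3:z
5(z) covers 4:x
6(c) covers 2:c
7(z) covers 5:z
8(a) covers ∅
floor of heap: 0:c, 1:x, 8:a
completions by unplaced set U, small U first (add the entries for U minus each lowest piece of U):
  |U|=1: {6}:1  {7}:1  {8}:1
  |U|=2: {2,6}:1  {5,7}:1  {6,7}:2  {6,8}:2  {7,8}:2
  |U|=3: {0,2,6}:1  {2,6,7}:3  {2,6,8}:3  {4,5,7}:1  {5,6,7}:3  {5,7,8}:3  {6,7,8}:6
  |U|=4: {0,2,6,7}:4  {0,2,6,8}:4  {2,5,6,7}:6  {2,6,7,8}:12  {3,4,5,7}:1  {4,5,6,7}:4  {4,5,7,8}:4  {5,6,7,8}:12
  |U|=5: {0,2,5,6,7}:10  {0,2,6,7,8}:20  {1,3,4,5,7}:1  {2,4,5,6,7}:10  {2,5,6,7,8}:30  {3,4,5,6,7}:5  {3,4,5,7,8}:5  {4,5,6,7,8}:20
  |U|=6: {0,2,4,5,6,7}:20  {0,2,5,6,7,8}:60  {1,3,4,5,6,7}:6  {1,3,4,5,7,8}:6  {2,3,4,5,6,7}:15  {2,4,5,6,7,8}:60  {3,4,5,6,7,8}:30
  |U|=7: {0,2,3,4,5,6,7}:35  {0,2,4,5,6,7,8}:140  {1,2,3,4,5,6,7}:21  {1,3,4,5,6,7,8}:42  {2,3,4,5,6,7,8}:105
  start at 0(c): 168
  start at 1(x): 280
  start at 8(a): 56
sum over floor = 504

504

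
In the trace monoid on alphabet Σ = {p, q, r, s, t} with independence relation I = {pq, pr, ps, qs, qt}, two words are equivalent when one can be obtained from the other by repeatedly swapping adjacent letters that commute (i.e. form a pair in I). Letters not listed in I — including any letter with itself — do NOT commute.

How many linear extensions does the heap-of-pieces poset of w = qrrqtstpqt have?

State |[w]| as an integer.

drop 0:q onto floor
drop 1:r onto {0:q}
drop 2:r onto {1:r}
drop 3:q onto {2:r}
drop 4:t onto {2:r}
drop 5:s onto {4:t}
drop 6:t onto {5:s}
drop 7:p onto {6:t}
drop 8:q onto {3:q}
drop 9:t onto {7:p}
ground layer = {0:q}
drop-orders for the pieces not yet dropped (sum over which currently-grounded one goes next):
  1 to go: {8} 1  {9} 1
  2 to go: {3,8} 1  {7,9} 1  {8,9} 2
  3 to go: {3,8,9} 3  {6,7,9} 1  {7,8,9} 3
  4 to go: {3,7,8,9} 6  {5,6,7,9} 1  {6,7,8,9} 4
  5 to go: {3,6,7,8,9} 10  {4,5,6,7,9} 1  {5,6,7,8,9} 5
  6 to go: {3,5,6,7,8,9} 15  {4,5,6,7,8,9} 6
  7 to go: {3,4,5,6,7,8,9} 21
  8 to go: {2,3,4,5,6,7,8,9} 21
  if 0:q drops first: 21 orders

21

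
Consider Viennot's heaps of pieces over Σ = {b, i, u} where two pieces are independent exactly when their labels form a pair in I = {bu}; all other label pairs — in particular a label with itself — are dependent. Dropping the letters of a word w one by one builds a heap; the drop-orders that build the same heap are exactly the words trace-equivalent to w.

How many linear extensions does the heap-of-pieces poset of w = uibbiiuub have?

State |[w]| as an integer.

3

0(u) covers ∅
1(i) covers 0:u
2(b) covers 1:i
3(b) covers 2:b
4(i) covers 3:b
5(i) covers 4:i
6(u) covers 5:i
7(u) covers 6:u
8(b) covers 5:i
floor of heap: 0:u
completions by unplaced set U, small U first (add the entries for U minus each lowest piece of U):
  |U|=1: {7}:1  {8}:1
  |U|=2: {6,7}:1  {7,8}:2
  |U|=3: {6,7,8}:3
  |U|=4: {5,6,7,8}:3
  |U|=5: {4,5,6,7,8}:3
  |U|=6: {3,4,5,6,7,8}:3
  |U|=7: {2,3,4,5,6,7,8}:3
  start at 0(u): 3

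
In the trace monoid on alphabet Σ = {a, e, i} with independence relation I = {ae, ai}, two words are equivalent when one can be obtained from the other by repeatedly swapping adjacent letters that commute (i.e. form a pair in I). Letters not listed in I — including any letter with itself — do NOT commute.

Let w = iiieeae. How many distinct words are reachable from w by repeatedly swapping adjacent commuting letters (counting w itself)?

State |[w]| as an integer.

7

0(i) covers ∅
1(i) covers 0:i
2(i) covers 1:i
3(e) covers 2:i
4(e) covers 3:e
5(a) covers ∅
6(e) covers 4:e
floor of heap: 0:i, 5:a
completions by unplaced set U, small U first (add the entries for U minus each lowest piece of U):
  |U|=1: {5}:1  {6}:1
  |U|=2: {4,6}:1  {5,6}:2
  |U|=3: {3,4,6}:1  {4,5,6}:3
  |U|=4: {2,3,4,6}:1  {3,4,5,6}:4
  |U|=5: {1,2,3,4,6}:1  {2,3,4,5,6}:5
  start at 0(i): 6
  start at 5(a): 1
sum over floor = 7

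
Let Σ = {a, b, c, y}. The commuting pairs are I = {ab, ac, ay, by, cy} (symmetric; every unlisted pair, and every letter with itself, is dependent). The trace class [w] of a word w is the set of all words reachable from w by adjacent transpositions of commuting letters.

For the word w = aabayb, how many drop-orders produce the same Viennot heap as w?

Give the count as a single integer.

60

drop 0:a onto floor
drop 1:a onto {0:a}
drop 2:b onto floor
drop 3:a onto {1:a}
drop 4:y onto floor
drop 5:b onto {2:b}
ground layer = {0:a, 2:b, 4:y}
drop-orders for the pieces not yet dropped (sum over which currently-grounded one goes next):
  1 to go: {3} 1  {4} 1  {5} 1
  2 to go: {1,3} 1  {2,5} 1  {3,4} 2  {3,5} 2  {4,5} 2
  3 to go: {0,1,3} 1  {1,3,4} 3  {1,3,5} 3  {2,3,5} 3  {2,4,5} 3  {3,4,5} 6
  4 to go: {0,1,3,4} 4  {0,1,3,5} 4  {1,2,3,5} 6  {1,3,4,5} 12  {2,3,4,5} 12
  if 0:a drops first: 30 orders
  if 2:b drops first: 20 orders
  if 4:y drops first: 10 orders
heap linearizations: 60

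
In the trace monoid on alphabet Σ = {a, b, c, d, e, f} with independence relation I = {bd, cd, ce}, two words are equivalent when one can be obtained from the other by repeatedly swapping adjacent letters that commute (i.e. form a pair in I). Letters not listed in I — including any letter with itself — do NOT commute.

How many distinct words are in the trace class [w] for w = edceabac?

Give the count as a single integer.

0(e) covers ∅
1(d) covers 0:e
2(c) covers ∅
3(e) covers 1:d
4(a) covers 2:c, 3:e
5(b) covers 4:a
6(a) covers 5:b
7(c) covers 6:a
floor of heap: 0:e, 2:c
completions by unplaced set U, small U first (add the entries for U minus each lowest piece of U):
  |U|=1: {7}:1
  |U|=2: {6,7}:1
  |U|=3: {5,6,7}:1
  |U|=4: {4,5,6,7}:1
  |U|=5: {2,4,5,6,7}:1  {3,4,5,6,7}:1
  |U|=6: {1,3,4,5,6,7}:1  {2,3,4,5,6,7}:2
  start at 0(e): 3
  start at 2(c): 1
sum over floor = 4

4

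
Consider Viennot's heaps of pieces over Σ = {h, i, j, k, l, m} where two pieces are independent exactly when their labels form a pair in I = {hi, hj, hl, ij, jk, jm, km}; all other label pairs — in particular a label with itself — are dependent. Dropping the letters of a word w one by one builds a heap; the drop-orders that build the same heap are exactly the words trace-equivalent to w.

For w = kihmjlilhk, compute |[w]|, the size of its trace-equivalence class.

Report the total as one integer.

drop 0:k onto floor
drop 1:i onto {0:k}
drop 2:h onto {0:k}
drop 3:m onto {1:i, 2:h}
drop 4:j onto floor
drop 5:l onto {3:m, 4:j}
drop 6:i onto {5:l}
drop 7:l onto {6:i}
drop 8:h onto {3:m}
drop 9:k onto {7:l, 8:h}
ground layer = {0:k, 4:j}
drop-orders for the pieces not yet dropped (sum over which currently-grounded one goes next):
  1 to go: {9} 1
  2 to go: {7,9} 1  {8,9} 1
  3 to go: {6,7,9} 1  {7,8,9} 2
  4 to go: {5,6,7,9} 1  {6,7,8,9} 3
  5 to go: {4,5,6,7,9} 1  {5,6,7,8,9} 4
  6 to go: {3,5,6,7,8,9} 4  {4,5,6,7,8,9} 5
  7 to go: {1,3,5,6,7,8,9} 4  {2,3,5,6,7,8,9} 4  {3,4,5,6,7,8,9} 9
  8 to go: {1,2,3,5,6,7,8,9} 8  {1,3,4,5,6,7,8,9} 13  {2,3,4,5,6,7,8,9} 13
  if 0:k drops first: 34 orders
  if 4:j drops first: 8 orders
heap linearizations: 42

42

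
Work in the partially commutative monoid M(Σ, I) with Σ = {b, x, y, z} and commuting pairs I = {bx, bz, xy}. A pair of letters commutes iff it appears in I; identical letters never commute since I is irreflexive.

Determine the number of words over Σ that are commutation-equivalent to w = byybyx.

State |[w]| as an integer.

#0=b has no predecessor
#1=y depends on [0:b]
#2=y depends on [1:y]
#3=b depends on [2:y]
#4=y depends on [3:b]
#5=x has no predecessor
sources: [0:b, 5:x]
N(rest) = Σ N(rest − s) over sources s of rest; N(one piece) = 1:
  size 1 → [4]=1  [5]=1
  size 2 → [3,4]=1  [4,5]=2
  size 3 → [2,3,4]=1  [3,4,5]=3
  size 4 → [1,2,3,4]=1  [2,3,4,5]=4
  first=0(b) contributes 5
  first=5(x) contributes 1
|[w]| = 6

6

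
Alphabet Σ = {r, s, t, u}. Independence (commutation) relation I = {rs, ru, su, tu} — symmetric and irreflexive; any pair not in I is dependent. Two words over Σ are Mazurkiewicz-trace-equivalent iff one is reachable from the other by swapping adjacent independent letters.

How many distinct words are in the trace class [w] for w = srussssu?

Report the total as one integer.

drop 0:s onto floor
drop 1:r onto floor
drop 2:u onto floor
drop 3:s onto {0:s}
drop 4:s onto {3:s}
drop 5:s onto {4:s}
drop 6:s onto {5:s}
drop 7:u onto {2:u}
ground layer = {0:s, 1:r, 2:u}
drop-orders for the pieces not yet dropped (sum over which currently-grounded one goes next):
  1 to go: {1} 1  {6} 1  {7} 1
  2 to go: {1,6} 2  {1,7} 2  {2,7} 1  {5,6} 1  {6,7} 2
  3 to go: {1,2,7} 3  {1,5,6} 3  {1,6,7} 6  {2,6,7} 3  {4,5,6} 1  {5,6,7} 3
  4 to go: {1,2,6,7} 12  {1,4,5,6} 4  {1,5,6,7} 12  {2,5,6,7} 6  {3,4,5,6} 1  {4,5,6,7} 4
  5 to go: {0,3,4,5,6} 1  {1,2,5,6,7} 30  {1,3,4,5,6} 5  {1,4,5,6,7} 20  {2,4,5,6,7} 10  {3,4,5,6,7} 5
  6 to go: {0,1,3,4,5,6} 6  {0,3,4,5,6,7} 6  {1,2,4,5,6,7} 60  {1,3,4,5,6,7} 30  {2,3,4,5,6,7} 15
  if 0:s drops first: 105 orders
  if 1:r drops first: 21 orders
  if 2:u drops first: 42 orders
heap linearizations: 168

168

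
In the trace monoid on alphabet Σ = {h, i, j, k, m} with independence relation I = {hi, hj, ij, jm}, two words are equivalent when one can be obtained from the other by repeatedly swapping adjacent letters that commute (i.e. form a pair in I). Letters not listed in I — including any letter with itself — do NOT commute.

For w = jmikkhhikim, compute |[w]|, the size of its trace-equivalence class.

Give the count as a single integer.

9

#0=j has no predecessor
#1=m has no predecessor
#2=i depends on [1:m]
#3=k depends on [0:j, 2:i]
#4=k depends on [3:k]
#5=h depends on [4:k]
#6=h depends on [5:h]
#7=i depends on [4:k]
#8=k depends on [6:h, 7:i]
#9=i depends on [8:k]
#10=m depends on [9:i]
sources: [0:j, 1:m]
N(rest) = Σ N(rest − s) over sources s of rest; N(one piece) = 1:
  size 1 → [10]=1
  size 2 → [9,10]=1
  size 3 → [8,9,10]=1
  size 4 → [6,8,9,10]=1  [7,8,9,10]=1
  size 5 → [5,6,8,9,10]=1  [6,7,8,9,10]=2
  size 6 → [5,6,7,8,9,10]=3
  size 7 → [4,5,6,7,8,9,10]=3
  size 8 → [3,4,5,6,7,8,9,10]=3
  size 9 → [0,3,4,5,6,7,8,9,10]=3  [2,3,4,5,6,7,8,9,10]=3
  first=0(j) contributes 3
  first=1(m) contributes 6
|[w]| = 9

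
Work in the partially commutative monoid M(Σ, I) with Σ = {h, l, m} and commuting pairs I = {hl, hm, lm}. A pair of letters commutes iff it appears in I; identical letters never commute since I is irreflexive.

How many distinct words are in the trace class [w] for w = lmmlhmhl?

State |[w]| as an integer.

piece 0:l — minimal
piece 1:m — minimal
piece 2:m rests on {1:m}
piece 3:l rests on {0:l}
piece 4:h — minimal
piece 5:m rests on {2:m}
piece 6:h rests on {4:h}
piece 7:l rests on {3:l}
minimal pieces: {0:l, 1:m, 4:h}
ways to finish when only these pieces remain (= sum over removing one remaining piece with nothing left below it):
  1 left: {5}→1  {6}→1  {7}→1
  2 left: {2,5}→1  {3,7}→1  {4,6}→1  {5,6}→2  {5,7}→2  {6,7}→2
  3 left: {0,3,7}→1  {1,2,5}→1  {2,5,6}→3  {2,5,7}→3  {3,5,7}→3  {3,6,7}→3  {4,5,6}→3  {4,6,7}→3  {5,6,7}→6
  4 left: {0,3,5,7}→4  {0,3,6,7}→4  {1,2,5,6}→4  {1,2,5,7}→4  {2,3,5,7}→6  {2,4,5,6}→6  {2,5,6,7}→12  {3,4,6,7}→6  {3,5,6,7}→12  {4,5,6,7}→12
  5 left: {0,2,3,5,7}→10  {0,3,4,6,7}→10  {0,3,5,6,7}→20  {1,2,3,5,7}→10  {1,2,4,5,6}→10  {1,2,5,6,7}→20  {2,3,5,6,7}→30  {2,4,5,6,7}→30  {3,4,5,6,7}→30
  6 left: {0,1,2,3,5,7}→20  {0,2,3,5,6,7}→60  {0,3,4,5,6,7}→60  {1,2,3,5,6,7}→60  {1,2,4,5,6,7}→60  {2,3,4,5,6,7}→90
  placing 0:l first → 210 extensions
  placing 1:m first → 210 extensions
  placing 4:h first → 140 extensions
total linear extensions = 560

560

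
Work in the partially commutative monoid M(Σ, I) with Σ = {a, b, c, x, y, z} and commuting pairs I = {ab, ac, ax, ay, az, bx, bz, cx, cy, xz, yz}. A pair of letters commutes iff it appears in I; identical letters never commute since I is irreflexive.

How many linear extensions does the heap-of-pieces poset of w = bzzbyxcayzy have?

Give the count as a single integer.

2035

0(b) covers ∅
1(z) covers ∅
2(z) covers 1:z
3(b) covers 0:b
4(y) covers 3:b
5(x) covers 4:y
6(c) covers 2:z, 3:b
7(a) covers ∅
8(y) covers 5:x
9(z) covers 6:c
10(y) covers 8:y
floor of heap: 0:b, 1:z, 7:a
completions by unplaced set U, small U first (add the entries for U minus each lowest piece of U):
  |U|=1: {7}:1  {9}:1  {10}:1
  |U|=2: {6,9}:1  {7,9}:2  {7,10}:2  {8,10}:1  {9,10}:2
  |U|=3: {2,6,9}:1  {5,8,10}:1  {6,7,9}:3  {6,9,10}:3  {7,8,10}:3  {7,9,10}:6  {8,9,10}:3
  |U|=4: {1,2,6,9}:1  {2,6,7,9}:4  {2,6,9,10}:4  {4,5,8,10}:1  {5,7,8,10}:4  {5,8,9,10}:4  {6,7,9,10}:12  {6,8,9,10}:6  {7,8,9,10}:12
  |U|=5: {1,2,6,7,9}:5  {1,2,6,9,10}:5  {2,6,7,9,10}:20  {2,6,8,9,10}:10  {4,5,7,8,10}:5  {4,5,8,9,10}:5  {5,6,8,9,10}:10  {5,7,8,9,10}:20  {6,7,8,9,10}:30
  |U|=6: {1,2,6,7,9,10}:30  {1,2,6,8,9,10}:15  {2,5,6,8,9,10}:20  {2,6,7,8,9,10}:60  {4,5,6,8,9,10}:15  {4,5,7,8,9,10}:30  {5,6,7,8,9,10}:60
  |U|=7: {1,2,5,6,8,9,10}:35  {1,2,6,7,8,9,10}:105  {2,4,5,6,8,9,10}:35  {2,5,6,7,8,9,10}:140  {3,4,5,6,8,9,10}:15  {4,5,6,7,8,9,10}:105
  |U|=8: {0,3,4,5,6,8,9,10}:15  {1,2,4,5,6,8,9,10}:70  {1,2,5,6,7,8,9,10}:280  {2,3,4,5,6,8,9,10}:50  {2,4,5,6,7,8,9,10}:280  {3,4,5,6,7,8,9,10}:120
  |U|=9: {0,2,3,4,5,6,8,9,10}:65  {0,3,4,5,6,7,8,9,10}:135  {1,2,3,4,5,6,8,9,10}:120  {1,2,4,5,6,7,8,9,10}:630  {2,3,4,5,6,7,8,9,10}:450
  start at 0(b): 1200
  start at 1(z): 650
  start at 7(a): 185
sum over floor = 2035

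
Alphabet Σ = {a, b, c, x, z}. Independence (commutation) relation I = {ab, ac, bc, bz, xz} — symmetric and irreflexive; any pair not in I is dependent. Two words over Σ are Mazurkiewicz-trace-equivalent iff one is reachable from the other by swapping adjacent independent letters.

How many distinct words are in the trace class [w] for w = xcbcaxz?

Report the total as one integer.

27

#0=x has no predecessor
#1=c depends on [0:x]
#2=b depends on [0:x]
#3=c depends on [1:c]
#4=a depends on [0:x]
#5=x depends on [2:b, 3:c, 4:a]
#6=z depends on [3:c, 4:a]
sources: [0:x]
N(rest) = Σ N(rest − s) over sources s of rest; N(one piece) = 1:
  size 1 → [5]=1  [6]=1
  size 2 → [2,5]=1  [5,6]=2
  size 3 → [2,5,6]=3  [3,5,6]=2  [4,5,6]=2
  size 4 → [1,3,5,6]=2  [2,3,5,6]=5  [2,4,5,6]=5  [3,4,5,6]=4
  size 5 → [1,2,3,5,6]=7  [1,3,4,5,6]=6  [2,3,4,5,6]=14
  first=0(x) contributes 27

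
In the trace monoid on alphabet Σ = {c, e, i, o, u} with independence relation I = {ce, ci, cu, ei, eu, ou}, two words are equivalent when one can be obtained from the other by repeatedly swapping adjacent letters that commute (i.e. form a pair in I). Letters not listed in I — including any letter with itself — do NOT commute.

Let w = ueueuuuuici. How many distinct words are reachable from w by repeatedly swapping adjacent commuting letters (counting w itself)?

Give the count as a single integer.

drop 0:u onto floor
drop 1:e onto floor
drop 2:u onto {0:u}
drop 3:e onto {1:e}
drop 4:u onto {2:u}
drop 5:u onto {4:u}
drop 6:u onto {5:u}
drop 7:u onto {6:u}
drop 8:i onto {7:u}
drop 9:c onto floor
drop 10:i onto {8:i}
ground layer = {0:u, 1:e, 9:c}
drop-orders for the pieces not yet dropped (sum over which currently-grounded one goes next):
  1 to go: {3} 1  {9} 1  {10} 1
  2 to go: {1,3} 1  {3,9} 2  {3,10} 2  {8,10} 1  {9,10} 2
  3 to go: {1,3,9} 3  {1,3,10} 3  {3,8,10} 3  {3,9,10} 6  {7,8,10} 1  {8,9,10} 3
  4 to go: {1,3,8,10} 6  {1,3,9,10} 12  {3,7,8,10} 4  {3,8,9,10} 12  {6,7,8,10} 1  {7,8,9,10} 4
  5 to go: {1,3,7,8,10} 10  {1,3,8,9,10} 30  {3,6,7,8,10} 5  {3,7,8,9,10} 20  {5,6,7,8,10} 1  {6,7,8,9,10} 5
  6 to go: {1,3,6,7,8,10} 15  {1,3,7,8,9,10} 60  {3,5,6,7,8,10} 6  {3,6,7,8,9,10} 30  {4,5,6,7,8,10} 1  {5,6,7,8,9,10} 6
  7 to go: {1,3,5,6,7,8,10} 21  {1,3,6,7,8,9,10} 105  {2,4,5,6,7,8,10} 1  {3,4,5,6,7,8,10} 7  {3,5,6,7,8,9,10} 42  {4,5,6,7,8,9,10} 7
  8 to go: {0,2,4,5,6,7,8,10} 1  {1,3,4,5,6,7,8,10} 28  {1,3,5,6,7,8,9,10} 168  {2,3,4,5,6,7,8,10} 8  {2,4,5,6,7,8,9,10} 8  {3,4,5,6,7,8,9,10} 56
  9 to go: {0,2,3,4,5,6,7,8,10} 9  {0,2,4,5,6,7,8,9,10} 9  {1,2,3,4,5,6,7,8,10} 36  {1,3,4,5,6,7,8,9,10} 252  {2,3,4,5,6,7,8,9,10} 72
  if 0:u drops first: 360 orders
  if 1:e drops first: 90 orders
  if 9:c drops first: 45 orders
heap linearizations: 495

495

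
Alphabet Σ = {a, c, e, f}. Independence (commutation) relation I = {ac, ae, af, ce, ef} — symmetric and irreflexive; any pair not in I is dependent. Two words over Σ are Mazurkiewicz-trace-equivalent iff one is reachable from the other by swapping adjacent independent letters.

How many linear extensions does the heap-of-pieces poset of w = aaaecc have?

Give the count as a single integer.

60

drop 0:a onto floor
drop 1:a onto {0:a}
drop 2:a onto {1:a}
drop 3:e onto floor
drop 4:c onto floor
drop 5:c onto {4:c}
ground layer = {0:a, 3:e, 4:c}
drop-orders for the pieces not yet dropped (sum over which currently-grounded one goes next):
  1 to go: {2} 1  {3} 1  {5} 1
  2 to go: {1,2} 1  {2,3} 2  {2,5} 2  {3,5} 2  {4,5} 1
  3 to go: {0,1,2} 1  {1,2,3} 3  {1,2,5} 3  {2,3,5} 6  {2,4,5} 3  {3,4,5} 3
  4 to go: {0,1,2,3} 4  {0,1,2,5} 4  {1,2,3,5} 12  {1,2,4,5} 6  {2,3,4,5} 12
  if 0:a drops first: 30 orders
  if 3:e drops first: 10 orders
  if 4:c drops first: 20 orders
heap linearizations: 60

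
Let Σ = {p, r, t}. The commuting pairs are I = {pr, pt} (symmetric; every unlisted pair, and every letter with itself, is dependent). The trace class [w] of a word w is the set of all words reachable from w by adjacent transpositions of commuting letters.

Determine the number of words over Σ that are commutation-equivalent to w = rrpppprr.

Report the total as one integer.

piece 0:r — minimal
piece 1:r rests on {0:r}
piece 2:p — minimal
piece 3:p rests on {2:p}
piece 4:p rests on {3:p}
piece 5:p rests on {4:p}
piece 6:r rests on {1:r}
piece 7:r rests on {6:r}
minimal pieces: {0:r, 2:p}
ways to finish when only these pieces remain (= sum over removing one remaining piece with nothing left below it):
  1 left: {5}→1  {7}→1
  2 left: {4,5}→1  {5,7}→2  {6,7}→1
  3 left: {1,6,7}→1  {3,4,5}→1  {4,5,7}→3  {5,6,7}→3
  4 left: {0,1,6,7}→1  {1,5,6,7}→4  {2,3,4,5}→1  {3,4,5,7}→4  {4,5,6,7}→6
  5 left: {0,1,5,6,7}→5  {1,4,5,6,7}→10  {2,3,4,5,7}→5  {3,4,5,6,7}→10
  6 left: {0,1,4,5,6,7}→15  {1,3,4,5,6,7}→20  {2,3,4,5,6,7}→15
  placing 0:r first → 35 extensions
  placing 2:p first → 35 extensions
total linear extensions = 70

70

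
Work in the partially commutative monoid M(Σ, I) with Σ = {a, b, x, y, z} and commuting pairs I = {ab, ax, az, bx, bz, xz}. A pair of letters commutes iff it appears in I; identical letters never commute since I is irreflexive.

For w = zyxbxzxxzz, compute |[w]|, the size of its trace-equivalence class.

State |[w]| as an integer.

280

#0=z has no predecessor
#1=y depends on [0:z]
#2=x depends on [1:y]
#3=b depends on [1:y]
#4=x depends on [2:x]
#5=z depends on [1:y]
#6=x depends on [4:x]
#7=x depends on [6:x]
#8=z depends on [5:z]
#9=z depends on [8:z]
sources: [0:z]
N(rest) = Σ N(rest − s) over sources s of rest; N(one piece) = 1:
  size 1 → [3]=1  [7]=1  [9]=1
  size 2 → [3,7]=2  [3,9]=2  [6,7]=1  [7,9]=2  [8,9]=1
  size 3 → [3,6,7]=3  [3,7,9]=6  [3,8,9]=3  [4,6,7]=1  [5,8,9]=1  [6,7,9]=3  [7,8,9]=3
  size 4 → [2,4,6,7]=1  [3,4,6,7]=4  [3,5,8,9]=4  [3,6,7,9]=12  [3,7,8,9]=12  [4,6,7,9]=4  [5,7,8,9]=4  [6,7,8,9]=6
  size 5 → [2,3,4,6,7]=5  [2,4,6,7,9]=5  [3,4,6,7,9]=20  [3,5,7,8,9]=20  [3,6,7,8,9]=30  [4,6,7,8,9]=10  [5,6,7,8,9]=10
  size 6 → [2,3,4,6,7,9]=30  [2,4,6,7,8,9]=15  [3,4,6,7,8,9]=60  [3,5,6,7,8,9]=60  [4,5,6,7,8,9]=20
  size 7 → [2,3,4,6,7,8,9]=105  [2,4,5,6,7,8,9]=35  [3,4,5,6,7,8,9]=140
  size 8 → [2,3,4,5,6,7,8,9]=280
  first=0(z) contributes 280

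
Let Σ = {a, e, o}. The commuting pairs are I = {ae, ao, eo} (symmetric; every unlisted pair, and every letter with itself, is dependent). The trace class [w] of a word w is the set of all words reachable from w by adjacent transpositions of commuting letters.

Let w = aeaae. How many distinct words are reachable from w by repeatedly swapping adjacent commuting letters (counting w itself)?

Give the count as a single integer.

10

piece 0:a — minimal
piece 1:e — minimal
piece 2:a rests on {0:a}
piece 3:a rests on {2:a}
piece 4:e rests on {1:e}
minimal pieces: {0:a, 1:e}
ways to finish when only these pieces remain (= sum over removing one remaining piece with nothing left below it):
  1 left: {3}→1  {4}→1
  2 left: {1,4}→1  {2,3}→1  {3,4}→2
  3 left: {0,2,3}→1  {1,3,4}→3  {2,3,4}→3
  placing 0:a first → 6 extensions
  placing 1:e first → 4 extensions
total linear extensions = 10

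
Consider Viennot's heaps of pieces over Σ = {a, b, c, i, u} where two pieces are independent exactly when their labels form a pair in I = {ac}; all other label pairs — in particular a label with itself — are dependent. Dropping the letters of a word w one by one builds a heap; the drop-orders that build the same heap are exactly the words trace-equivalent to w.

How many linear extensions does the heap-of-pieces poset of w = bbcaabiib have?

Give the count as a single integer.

3

drop 0:b onto floor
drop 1:b onto {0:b}
drop 2:c onto {1:b}
drop 3:a onto {1:b}
drop 4:a onto {3:a}
drop 5:b onto {2:c, 4:a}
drop 6:i onto {5:b}
drop 7:i onto {6:i}
drop 8:b onto {7:i}
ground layer = {0:b}
drop-orders for the pieces not yet dropped (sum over which currently-grounded one goes next):
  1 to go: {8} 1
  2 to go: {7,8} 1
  3 to go: {6,7,8} 1
  4 to go: {5,6,7,8} 1
  5 to go: {2,5,6,7,8} 1  {4,5,6,7,8} 1
  6 to go: {2,4,5,6,7,8} 2  {3,4,5,6,7,8} 1
  7 to go: {2,3,4,5,6,7,8} 3
  if 0:b drops first: 3 orders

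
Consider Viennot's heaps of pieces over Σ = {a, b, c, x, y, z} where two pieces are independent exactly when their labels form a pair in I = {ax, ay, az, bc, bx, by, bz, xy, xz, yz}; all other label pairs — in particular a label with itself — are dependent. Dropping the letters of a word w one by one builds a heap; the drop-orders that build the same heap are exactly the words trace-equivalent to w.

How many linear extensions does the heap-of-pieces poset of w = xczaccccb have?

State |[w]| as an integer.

piece 0:x — minimal
piece 1:c rests on {0:x}
piece 2:z rests on {1:c}
piece 3:a rests on {1:c}
piece 4:c rests on {2:z, 3:a}
piece 5:c rests on {4:c}
piece 6:c rests on {5:c}
piece 7:c rests on {6:c}
piece 8:b rests on {3:a}
minimal pieces: {0:x}
ways to finish when only these pieces remain (= sum over removing one remaining piece with nothing left below it):
  1 left: {7}→1  {8}→1
  2 left: {6,7}→1  {7,8}→2
  3 left: {5,6,7}→1  {6,7,8}→3
  4 left: {4,5,6,7}→1  {5,6,7,8}→4
  5 left: {2,4,5,6,7}→1  {4,5,6,7,8}→5
  6 left: {2,4,5,6,7,8}→6  {3,4,5,6,7,8}→5
  7 left: {2,3,4,5,6,7,8}→11
  placing 0:x first → 11 extensions

11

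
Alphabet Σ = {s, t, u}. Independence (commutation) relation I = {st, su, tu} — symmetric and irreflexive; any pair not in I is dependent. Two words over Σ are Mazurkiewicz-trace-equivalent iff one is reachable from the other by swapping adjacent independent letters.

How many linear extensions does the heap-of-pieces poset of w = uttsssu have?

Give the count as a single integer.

210

#0=u has no predecessor
#1=t has no predecessor
#2=t depends on [1:t]
#3=s has no predecessor
#4=s depends on [3:s]
#5=s depends on [4:s]
#6=u depends on [0:u]
sources: [0:u, 1:t, 3:s]
N(rest) = Σ N(rest − s) over sources s of rest; N(one piece) = 1:
  size 1 → [2]=1  [5]=1  [6]=1
  size 2 → [0,6]=1  [1,2]=1  [2,5]=2  [2,6]=2  [4,5]=1  [5,6]=2
  size 3 → [0,2,6]=3  [0,5,6]=3  [1,2,5]=3  [1,2,6]=3  [2,4,5]=3  [2,5,6]=6  [3,4,5]=1  [4,5,6]=3
  size 4 → [0,1,2,6]=6  [0,2,5,6]=12  [0,4,5,6]=6  [1,2,4,5]=6  [1,2,5,6]=12  [2,3,4,5]=4  [2,4,5,6]=12  [3,4,5,6]=4
  size 5 → [0,1,2,5,6]=30  [0,2,4,5,6]=30  [0,3,4,5,6]=10  [1,2,3,4,5]=10  [1,2,4,5,6]=30  [2,3,4,5,6]=20
  first=0(u) contributes 60
  first=1(t) contributes 60
  first=3(s) contributes 90
|[w]| = 210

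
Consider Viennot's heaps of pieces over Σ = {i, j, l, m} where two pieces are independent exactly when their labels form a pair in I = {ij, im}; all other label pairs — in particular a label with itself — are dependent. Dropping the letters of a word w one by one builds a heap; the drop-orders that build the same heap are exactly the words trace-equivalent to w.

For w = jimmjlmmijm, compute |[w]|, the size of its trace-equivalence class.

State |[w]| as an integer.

#0=j has no predecessor
#1=i has no predecessor
#2=m depends on [0:j]
#3=m depends on [2:m]
#4=j depends on [3:m]
#5=l depends on [1:i, 4:j]
#6=m depends on [5:l]
#7=m depends on [6:m]
#8=i depends on [5:l]
#9=j depends on [7:m]
#10=m depends on [9:j]
sources: [0:j, 1:i]
N(rest) = Σ N(rest − s) over sources s of rest; N(one piece) = 1:
  size 1 → [8]=1  [10]=1
  size 2 → [8,10]=2  [9,10]=1
  size 3 → [7,9,10]=1  [8,9,10]=3
  size 4 → [6,7,9,10]=1  [7,8,9,10]=4
  size 5 → [6,7,8,9,10]=5
  size 6 → [5,6,7,8,9,10]=5
  size 7 → [1,5,6,7,8,9,10]=5  [4,5,6,7,8,9,10]=5
  size 8 → [1,4,5,6,7,8,9,10]=10  [3,4,5,6,7,8,9,10]=5
  size 9 → [1,3,4,5,6,7,8,9,10]=15  [2,3,4,5,6,7,8,9,10]=5
  first=0(j) contributes 20
  first=1(i) contributes 5
|[w]| = 25

25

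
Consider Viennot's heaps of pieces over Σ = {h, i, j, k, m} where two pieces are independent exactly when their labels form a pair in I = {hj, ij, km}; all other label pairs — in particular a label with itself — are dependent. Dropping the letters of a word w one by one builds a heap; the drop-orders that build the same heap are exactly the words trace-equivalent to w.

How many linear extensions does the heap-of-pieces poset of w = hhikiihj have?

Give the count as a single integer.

4

#0=h has no predecessor
#1=h depends on [0:h]
#2=i depends on [1:h]
#3=k depends on [2:i]
#4=i depends on [3:k]
#5=i depends on [4:i]
#6=h depends on [5:i]
#7=j depends on [3:k]
sources: [0:h]
N(rest) = Σ N(rest − s) over sources s of rest; N(one piece) = 1:
  size 1 → [6]=1  [7]=1
  size 2 → [5,6]=1  [6,7]=2
  size 3 → [4,5,6]=1  [5,6,7]=3
  size 4 → [4,5,6,7]=4
  size 5 → [3,4,5,6,7]=4
  size 6 → [2,3,4,5,6,7]=4
  first=0(h) contributes 4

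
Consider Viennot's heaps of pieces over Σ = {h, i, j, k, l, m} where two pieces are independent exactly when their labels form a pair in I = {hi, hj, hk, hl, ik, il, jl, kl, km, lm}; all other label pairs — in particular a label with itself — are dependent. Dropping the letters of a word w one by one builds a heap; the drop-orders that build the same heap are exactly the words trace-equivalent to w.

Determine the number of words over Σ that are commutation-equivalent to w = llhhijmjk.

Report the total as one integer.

216

0(l) covers ∅
1(l) covers 0:l
2(h) covers ∅
3(h) covers 2:h
4(i) covers ∅
5(j) covers 4:i
6(m) covers 3:h, 5:j
7(j) covers 6:m
8(k) covers 7:j
floor of heap: 0:l, 2:h, 4:i
completions by unplaced set U, small U first (add the entries for U minus each lowest piece of U):
  |U|=1: {1}:1  {8}:1
  |U|=2: {0,1}:1  {1,8}:2  {7,8}:1
  |U|=3: {0,1,8}:3  {1,7,8}:3  {6,7,8}:1
  |U|=4: {0,1,7,8}:6  {1,6,7,8}:4  {3,6,7,8}:1  {5,6,7,8}:1
  |U|=5: {0,1,6,7,8}:10  {1,3,6,7,8}:5  {1,5,6,7,8}:5  {2,3,6,7,8}:1  {3,5,6,7,8}:2  {4,5,6,7,8}:1
  |U|=6: {0,1,3,6,7,8}:15  {0,1,5,6,7,8}:15  {1,2,3,6,7,8}:6  {1,3,5,6,7,8}:12  {1,4,5,6,7,8}:6  {2,3,5,6,7,8}:3  {3,4,5,6,7,8}:3
  |U|=7: {0,1,2,3,6,7,8}:21  {0,1,3,5,6,7,8}:42  {0,1,4,5,6,7,8}:21  {1,2,3,5,6,7,8}:21  {1,3,4,5,6,7,8}:21  {2,3,4,5,6,7,8}:6
  start at 0(l): 48
  start at 2(h): 84
  start at 4(i): 84
sum over floor = 216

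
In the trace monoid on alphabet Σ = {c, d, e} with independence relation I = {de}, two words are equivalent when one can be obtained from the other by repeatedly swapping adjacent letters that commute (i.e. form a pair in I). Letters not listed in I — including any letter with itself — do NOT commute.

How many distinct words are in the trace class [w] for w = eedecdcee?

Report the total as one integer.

drop 0:e onto floor
drop 1:e onto {0:e}
drop 2:d onto floor
drop 3:e onto {1:e}
drop 4:c onto {2:d, 3:e}
drop 5:d onto {4:c}
drop 6:c onto {5:d}
drop 7:e onto {6:c}
drop 8:e onto {7:e}
ground layer = {0:e, 2:d}
drop-orders for the pieces not yet dropped (sum over which currently-grounded one goes next):
  1 to go: {8} 1
  2 to go: {7,8} 1
  3 to go: {6,7,8} 1
  4 to go: {5,6,7,8} 1
  5 to go: {4,5,6,7,8} 1
  6 to go: {2,4,5,6,7,8} 1  {3,4,5,6,7,8} 1
  7 to go: {1,3,4,5,6,7,8} 1  {2,3,4,5,6,7,8} 2
  if 0:e drops first: 3 orders
  if 2:d drops first: 1 orders
heap linearizations: 4

4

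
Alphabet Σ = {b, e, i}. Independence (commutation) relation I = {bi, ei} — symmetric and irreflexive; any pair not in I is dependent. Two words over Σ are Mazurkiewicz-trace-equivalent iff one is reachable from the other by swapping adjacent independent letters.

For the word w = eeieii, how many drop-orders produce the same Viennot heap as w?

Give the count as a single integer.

20

0(e) covers ∅
1(e) covers 0:e
2(i) covers ∅
3(e) covers 1:e
4(i) covers 2:i
5(i) covers 4:i
floor of heap: 0:e, 2:i
completions by unplaced set U, small U first (add the entries for U minus each lowest piece of U):
  |U|=1: {3}:1  {5}:1
  |U|=2: {1,3}:1  {3,5}:2  {4,5}:1
  |U|=3: {0,1,3}:1  {1,3,5}:3  {2,4,5}:1  {3,4,5}:3
  |U|=4: {0,1,3,5}:4  {1,3,4,5}:6  {2,3,4,5}:4
  start at 0(e): 10
  start at 2(i): 10
sum over floor = 20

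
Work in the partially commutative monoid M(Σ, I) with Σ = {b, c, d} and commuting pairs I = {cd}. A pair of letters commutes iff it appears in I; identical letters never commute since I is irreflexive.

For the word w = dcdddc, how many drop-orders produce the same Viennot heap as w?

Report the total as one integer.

15

piece 0:d — minimal
piece 1:c — minimal
piece 2:d rests on {0:d}
piece 3:d rests on {2:d}
piece 4:d rests on {3:d}
piece 5:c rests on {1:c}
minimal pieces: {0:d, 1:c}
ways to finish when only these pieces remain (= sum over removing one remaining piece with nothing left below it):
  1 left: {4}→1  {5}→1
  2 left: {1,5}→1  {3,4}→1  {4,5}→2
  3 left: {1,4,5}→3  {2,3,4}→1  {3,4,5}→3
  4 left: {0,2,3,4}→1  {1,3,4,5}→6  {2,3,4,5}→4
  placing 0:d first → 10 extensions
  placing 1:c first → 5 extensions
total linear extensions = 15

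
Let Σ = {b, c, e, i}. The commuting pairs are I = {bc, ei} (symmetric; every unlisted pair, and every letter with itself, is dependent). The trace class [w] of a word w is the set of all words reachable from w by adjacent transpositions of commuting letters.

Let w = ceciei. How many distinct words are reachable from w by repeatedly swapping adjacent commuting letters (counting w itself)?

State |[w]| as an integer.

drop 0:c onto floor
drop 1:e onto {0:c}
drop 2:c onto {1:e}
drop 3:i onto {2:c}
drop 4:e onto {2:c}
drop 5:i onto {3:i}
ground layer = {0:c}
drop-orders for the pieces not yet dropped (sum over which currently-grounded one goes next):
  1 to go: {4} 1  {5} 1
  2 to go: {3,5} 1  {4,5} 2
  3 to go: {3,4,5} 3
  4 to go: {2,3,4,5} 3
  if 0:c drops first: 3 orders

3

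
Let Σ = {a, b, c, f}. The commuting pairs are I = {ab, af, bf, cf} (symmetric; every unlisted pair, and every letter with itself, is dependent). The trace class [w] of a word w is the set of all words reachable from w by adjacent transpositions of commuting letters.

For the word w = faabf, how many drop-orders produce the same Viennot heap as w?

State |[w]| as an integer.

#0=f has no predecessor
#1=a has no predecessor
#2=a depends on [1:a]
#3=b has no predecessor
#4=f depends on [0:f]
sources: [0:f, 1:a, 3:b]
N(rest) = Σ N(rest − s) over sources s of rest; N(one piece) = 1:
  size 1 → [2]=1  [3]=1  [4]=1
  size 2 → [0,4]=1  [1,2]=1  [2,3]=2  [2,4]=2  [3,4]=2
  size 3 → [0,2,4]=3  [0,3,4]=3  [1,2,3]=3  [1,2,4]=3  [2,3,4]=6
  first=0(f) contributes 12
  first=1(a) contributes 12
  first=3(b) contributes 6
|[w]| = 30

30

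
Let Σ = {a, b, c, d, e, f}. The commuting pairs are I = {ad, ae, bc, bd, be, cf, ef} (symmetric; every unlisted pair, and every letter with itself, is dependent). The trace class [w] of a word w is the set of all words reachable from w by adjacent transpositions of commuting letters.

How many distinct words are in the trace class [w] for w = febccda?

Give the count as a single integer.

24

#0=f has no predecessor
#1=e has no predecessor
#2=b depends on [0:f]
#3=c depends on [1:e]
#4=c depends on [3:c]
#5=d depends on [0:f, 4:c]
#6=a depends on [2:b, 4:c]
sources: [0:f, 1:e]
N(rest) = Σ N(rest − s) over sources s of rest; N(one piece) = 1:
  size 1 → [5]=1  [6]=1
  size 2 → [2,6]=1  [5,6]=2
  size 3 → [2,5,6]=3  [4,5,6]=2
  size 4 → [0,2,5,6]=3  [2,4,5,6]=5  [3,4,5,6]=2
  size 5 → [0,2,4,5,6]=8  [1,3,4,5,6]=2  [2,3,4,5,6]=7
  first=0(f) contributes 9
  first=1(e) contributes 15
|[w]| = 24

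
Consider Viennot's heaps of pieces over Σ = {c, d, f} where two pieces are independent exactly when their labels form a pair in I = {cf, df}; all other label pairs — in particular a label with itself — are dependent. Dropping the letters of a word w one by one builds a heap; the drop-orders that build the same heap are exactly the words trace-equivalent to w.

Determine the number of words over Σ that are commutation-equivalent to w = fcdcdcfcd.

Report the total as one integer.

drop 0:f onto floor
drop 1:c onto floor
drop 2:d onto {1:c}
drop 3:c onto {2:d}
drop 4:d onto {3:c}
drop 5:c onto {4:d}
drop 6:f onto {0:f}
drop 7:c onto {5:c}
drop 8:d onto {7:c}
ground layer = {0:f, 1:c}
drop-orders for the pieces not yet dropped (sum over which currently-grounded one goes next):
  1 to go: {6} 1  {8} 1
  2 to go: {0,6} 1  {6,8} 2  {7,8} 1
  3 to go: {0,6,8} 3  {5,7,8} 1  {6,7,8} 3
  4 to go: {0,6,7,8} 6  {4,5,7,8} 1  {5,6,7,8} 4
  5 to go: {0,5,6,7,8} 10  {3,4,5,7,8} 1  {4,5,6,7,8} 5
  6 to go: {0,4,5,6,7,8} 15  {2,3,4,5,7,8} 1  {3,4,5,6,7,8} 6
  7 to go: {0,3,4,5,6,7,8} 21  {1,2,3,4,5,7,8} 1  {2,3,4,5,6,7,8} 7
  if 0:f drops first: 8 orders
  if 1:c drops first: 28 orders
heap linearizations: 36

36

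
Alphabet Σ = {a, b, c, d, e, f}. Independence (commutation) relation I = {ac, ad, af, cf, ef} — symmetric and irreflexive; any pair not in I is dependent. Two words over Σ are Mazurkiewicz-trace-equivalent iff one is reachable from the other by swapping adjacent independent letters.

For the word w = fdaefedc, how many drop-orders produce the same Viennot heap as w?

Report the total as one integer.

10

#0=f has no predecessor
#1=d depends on [0:f]
#2=a has no predecessor
#3=e depends on [1:d, 2:a]
#4=f depends on [1:d]
#5=e depends on [3:e]
#6=d depends on [4:f, 5:e]
#7=c depends on [6:d]
sources: [0:f, 2:a]
N(rest) = Σ N(rest − s) over sources s of rest; N(one piece) = 1:
  size 1 → [7]=1
  size 2 → [6,7]=1
  size 3 → [4,6,7]=1  [5,6,7]=1
  size 4 → [3,5,6,7]=1  [4,5,6,7]=2
  size 5 → [2,3,5,6,7]=1  [3,4,5,6,7]=3
  size 6 → [1,3,4,5,6,7]=3  [2,3,4,5,6,7]=4
  first=0(f) contributes 7
  first=2(a) contributes 3
|[w]| = 10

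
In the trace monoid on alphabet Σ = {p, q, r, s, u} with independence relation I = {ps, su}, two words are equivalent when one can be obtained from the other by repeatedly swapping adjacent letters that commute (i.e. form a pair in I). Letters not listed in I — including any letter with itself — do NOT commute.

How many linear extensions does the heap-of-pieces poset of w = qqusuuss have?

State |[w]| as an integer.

20

#0=q has no predecessor
#1=q depends on [0:q]
#2=u depends on [1:q]
#3=s depends on [1:q]
#4=u depends on [2:u]
#5=u depends on [4:u]
#6=s depends on [3:s]
#7=s depends on [6:s]
sources: [0:q]
N(rest) = Σ N(rest − s) over sources s of rest; N(one piece) = 1:
  size 1 → [5]=1  [7]=1
  size 2 → [4,5]=1  [5,7]=2  [6,7]=1
  size 3 → [2,4,5]=1  [3,6,7]=1  [4,5,7]=3  [5,6,7]=3
  size 4 → [2,4,5,7]=4  [3,5,6,7]=4  [4,5,6,7]=6
  size 5 → [2,4,5,6,7]=10  [3,4,5,6,7]=10
  size 6 → [2,3,4,5,6,7]=20
  first=0(q) contributes 20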